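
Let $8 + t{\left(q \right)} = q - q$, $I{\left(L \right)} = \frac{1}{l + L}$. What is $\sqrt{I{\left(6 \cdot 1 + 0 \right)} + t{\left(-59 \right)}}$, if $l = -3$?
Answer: $\frac{i \sqrt{69}}{3} \approx 2.7689 i$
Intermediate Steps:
$I{\left(L \right)} = \frac{1}{-3 + L}$
$t{\left(q \right)} = -8$ ($t{\left(q \right)} = -8 + \left(q - q\right) = -8 + 0 = -8$)
$\sqrt{I{\left(6 \cdot 1 + 0 \right)} + t{\left(-59 \right)}} = \sqrt{\frac{1}{-3 + \left(6 \cdot 1 + 0\right)} - 8} = \sqrt{\frac{1}{-3 + \left(6 + 0\right)} - 8} = \sqrt{\frac{1}{-3 + 6} - 8} = \sqrt{\frac{1}{3} - 8} = \sqrt{- \frac{23}{3}} = \frac{i \sqrt{69}}{3}$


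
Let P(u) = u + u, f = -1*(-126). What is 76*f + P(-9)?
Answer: 9558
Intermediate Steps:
f = 126
P(u) = 2*u
76*f + P(-9) = 76*126 + 2*(-9) = 9576 - 18 = 9558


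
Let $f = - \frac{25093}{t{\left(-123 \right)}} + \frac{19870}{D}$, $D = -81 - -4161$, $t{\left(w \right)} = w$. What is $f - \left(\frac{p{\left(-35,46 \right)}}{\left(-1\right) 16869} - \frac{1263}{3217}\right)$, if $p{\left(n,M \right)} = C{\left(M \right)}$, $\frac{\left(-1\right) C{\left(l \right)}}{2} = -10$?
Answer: $\frac{63324872100877}{302595987048} \approx 209.27$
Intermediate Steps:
$C{\left(l \right)} = 20$ ($C{\left(l \right)} = \left(-2\right) \left(-10\right) = 20$)
$p{\left(n,M \right)} = 20$
$D = 4080$ ($D = -81 + 4161 = 4080$)
$f = \frac{1164705}{5576}$ ($f = - \frac{25093}{-123} + \frac{19870}{4080} = \left(-25093\right) \left(- \frac{1}{123}\right) + 19870 \cdot \frac{1}{4080} = \frac{25093}{123} + \frac{1987}{408} = \frac{1164705}{5576} \approx 208.88$)
$f - \left(\frac{p{\left(-35,46 \right)}}{\left(-1\right) 16869} - \frac{1263}{3217}\right) = \frac{1164705}{5576} - \left(\frac{20}{\left(-1\right) 16869} - \frac{1263}{3217}\right) = \frac{1164705}{5576} - \left(\frac{20}{-16869} - \frac{1263}{3217}\right) = \frac{1164705}{5576} - \left(20 \left(- \frac{1}{16869}\right) - \frac{1263}{3217}\right) = \frac{1164705}{5576} - \left(- \frac{20}{16869} - \frac{1263}{3217}\right) = \frac{1164705}{5576} - - \frac{21369887}{54267573} = \frac{1164705}{5576} + \frac{21369887}{54267573} = \frac{63324872100877}{302595987048}$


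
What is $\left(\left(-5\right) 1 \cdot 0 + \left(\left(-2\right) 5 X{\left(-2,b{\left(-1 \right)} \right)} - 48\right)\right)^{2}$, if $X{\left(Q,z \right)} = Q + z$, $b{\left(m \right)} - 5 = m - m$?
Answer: $6084$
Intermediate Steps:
$b{\left(m \right)} = 5$ ($b{\left(m \right)} = 5 + \left(m - m\right) = 5 + 0 = 5$)
$\left(\left(-5\right) 1 \cdot 0 + \left(\left(-2\right) 5 X{\left(-2,b{\left(-1 \right)} \right)} - 48\right)\right)^{2} = \left(\left(-5\right) 1 \cdot 0 - \left(48 - \left(-2\right) 5 \left(-2 + 5\right)\right)\right)^{2} = \left(\left(-5\right) 0 - 78\right)^{2} = \left(0 - 78\right)^{2} = \left(-78\right)^{2} = 6084$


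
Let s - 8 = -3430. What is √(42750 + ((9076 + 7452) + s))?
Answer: 4*√3491 ≈ 236.34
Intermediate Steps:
s = -3422 (s = 8 - 3430 = -3422)
√(42750 + ((9076 + 7452) + s)) = √(42750 + ((9076 + 7452) - 3422)) = √(42750 + (16528 - 3422)) = √(42750 + 13106) = √55856 = 4*√3491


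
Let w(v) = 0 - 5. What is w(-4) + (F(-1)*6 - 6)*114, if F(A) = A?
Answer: -1373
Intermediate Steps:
w(v) = -5
w(-4) + (F(-1)*6 - 6)*114 = -5 + (-1*6 - 6)*114 = -5 + (-6 - 6)*114 = -5 - 12*114 = -5 - 1368 = -1373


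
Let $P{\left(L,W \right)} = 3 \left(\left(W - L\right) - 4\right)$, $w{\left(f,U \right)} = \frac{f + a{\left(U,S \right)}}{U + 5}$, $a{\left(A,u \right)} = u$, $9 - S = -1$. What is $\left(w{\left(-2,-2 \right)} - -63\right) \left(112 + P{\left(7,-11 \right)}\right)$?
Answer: $\frac{9062}{3} \approx 3020.7$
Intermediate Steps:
$S = 10$ ($S = 9 - -1 = 9 + 1 = 10$)
$w{\left(f,U \right)} = \frac{10 + f}{5 + U}$ ($w{\left(f,U \right)} = \frac{f + 10}{U + 5} = \frac{10 + f}{5 + U}$)
$P{\left(L,W \right)} = -12 - 3 L + 3 W$ ($P{\left(L,W \right)} = 3 \left(-4 + W - L\right) = -12 - 3 L + 3 W$)
$\left(w{\left(-2,-2 \right)} - -63\right) \left(112 + P{\left(7,-11 \right)}\right) = \left(\frac{10 - 2}{5 - 2} - -63\right) \left(112 - 66\right) = \left(\frac{1}{3} \cdot 8 + 63\right) \left(112 - 66\right) = \left(\frac{8}{3} + 63\right) 46 = \frac{197}{3} \cdot 46 = \frac{9062}{3}$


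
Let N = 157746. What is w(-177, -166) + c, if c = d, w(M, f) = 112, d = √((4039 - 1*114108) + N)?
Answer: 112 + 7*√973 ≈ 330.35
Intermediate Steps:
d = 7*√973 (d = √((4039 - 1*114108) + 157746) = √((4039 - 114108) + 157746) = √(-110069 + 157746) = √47677 = 7*√973 ≈ 218.35)
c = 7*√973 ≈ 218.35
w(-177, -166) + c = 112 + 7*√973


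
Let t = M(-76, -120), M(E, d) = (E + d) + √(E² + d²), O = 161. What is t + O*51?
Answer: 8015 + 4*√1261 ≈ 8157.0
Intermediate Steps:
M(E, d) = E + d + √(E² + d²)
t = -196 + 4*√1261 (t = -76 - 120 + √((-76)² + (-120)²) = -76 - 120 + √(5776 + 14400) = -76 - 120 + √20176 = -76 - 120 + 4*√1261 = -196 + 4*√1261 ≈ -53.958)
t + O*51 = (-196 + 4*√1261) + 161*51 = (-196 + 4*√1261) + 8211 = 8015 + 4*√1261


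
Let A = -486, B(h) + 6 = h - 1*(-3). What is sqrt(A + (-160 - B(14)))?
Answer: 3*I*sqrt(73) ≈ 25.632*I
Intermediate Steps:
B(h) = -3 + h (B(h) = -6 + (h - 1*(-3)) = -6 + (h + 3) = -6 + (3 + h) = -3 + h)
sqrt(A + (-160 - B(14))) = sqrt(-486 + (-160 - (-3 + 14))) = sqrt(-486 + (-160 - 1*11)) = sqrt(-486 + (-160 - 11)) = sqrt(-486 - 171) = sqrt(-657) = 3*I*sqrt(73)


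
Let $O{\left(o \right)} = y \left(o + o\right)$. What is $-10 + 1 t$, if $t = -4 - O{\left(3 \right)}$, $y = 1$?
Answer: $-20$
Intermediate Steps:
$O{\left(o \right)} = 2 o$ ($O{\left(o \right)} = 1 \left(o + o\right) = 1 \cdot 2 o = 2 o$)
$t = -10$ ($t = -4 - 2 \cdot 3 = -4 - 6 = -10$)
$-10 + 1 t = -10 + 1 \left(-10\right) = -10 - 10 = -20$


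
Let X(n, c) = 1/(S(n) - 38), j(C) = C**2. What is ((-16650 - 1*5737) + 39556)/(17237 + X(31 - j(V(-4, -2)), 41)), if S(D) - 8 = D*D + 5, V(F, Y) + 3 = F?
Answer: 5133531/5153864 ≈ 0.99605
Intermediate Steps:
V(F, Y) = -3 + F
S(D) = 13 + D**2 (S(D) = 8 + (D*D + 5) = 8 + (D**2 + 5) = 8 + (5 + D**2) = 13 + D**2)
X(n, c) = 1/(-25 + n**2) (X(n, c) = 1/((13 + n**2) - 38) = 1/(-25 + n**2))
((-16650 - 1*5737) + 39556)/(17237 + X(31 - j(V(-4, -2)), 41)) = ((-16650 - 1*5737) + 39556)/(17237 + 1/(-25 + (31 - (-3 - 4)**2)**2)) = ((-16650 - 5737) + 39556)/(17237 + 1/(-25 + (31 - 1*(-7)**2)**2)) = (-22387 + 39556)/(17237 + 1/(-25 + (31 - 1*49)**2)) = 17169/(17237 + 1/(-25 + (31 - 49)**2)) = 17169/(17237 + 1/(-25 + (-18)**2)) = 17169/(17237 + 1/(-25 + 324)) = 17169/(17237 + 1/299) = 17169/(5153864/299) = 17169*(299/5153864) = 5133531/5153864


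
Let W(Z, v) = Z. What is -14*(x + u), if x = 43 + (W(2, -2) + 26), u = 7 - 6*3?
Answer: -840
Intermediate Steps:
u = -11 (u = 7 - 18 = -11)
x = 71 (x = 43 + (2 + 26) = 43 + 28 = 71)
-14*(x + u) = -14*(71 - 11) = -14*60 = -840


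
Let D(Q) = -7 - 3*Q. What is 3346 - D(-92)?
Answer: 3077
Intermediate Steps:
3346 - D(-92) = 3346 - (-7 - 3*(-92)) = 3346 - (-7 + 276) = 3346 - 1*269 = 3346 - 269 = 3077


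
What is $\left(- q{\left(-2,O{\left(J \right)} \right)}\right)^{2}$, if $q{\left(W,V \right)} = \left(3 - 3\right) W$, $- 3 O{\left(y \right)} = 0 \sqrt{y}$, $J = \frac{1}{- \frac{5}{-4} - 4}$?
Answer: $0$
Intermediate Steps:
$J = - \frac{4}{11}$ ($J = \frac{1}{\left(-5\right) \left(- \frac{1}{4}\right) - 4} = \frac{1}{\frac{5}{4} - 4} = \frac{1}{- \frac{11}{4}} = - \frac{4}{11} \approx -0.36364$)
$O{\left(y \right)} = 0$ ($O{\left(y \right)} = - \frac{0 \sqrt{y}}{3} = \left(- \frac{1}{3}\right) 0 = 0$)
$q{\left(W,V \right)} = 0$ ($q{\left(W,V \right)} = 0 W = 0$)
$\left(- q{\left(-2,O{\left(J \right)} \right)}\right)^{2} = \left(\left(-1\right) 0\right)^{2} = 0^{2} = 0$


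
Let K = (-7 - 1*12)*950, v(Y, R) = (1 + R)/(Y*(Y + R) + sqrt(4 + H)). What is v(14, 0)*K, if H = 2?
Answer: -353780/3841 + 1805*sqrt(6)/3841 ≈ -90.955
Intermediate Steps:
v(Y, R) = (1 + R)/(sqrt(6) + Y*(R + Y)) (v(Y, R) = (1 + R)/(Y*(Y + R) + sqrt(4 + 2)) = (1 + R)/(Y*(R + Y) + sqrt(6)) = (1 + R)/(sqrt(6) + Y*(R + Y)))
K = -18050 (K = (-7 - 12)*950 = -19*950 = -18050)
v(14, 0)*K = ((1 + 0)/(sqrt(6) + 14**2 + 0*14))*(-18050) = (1/(sqrt(6) + 196 + 0))*(-18050) = (1/(196 + sqrt(6)))*(-18050) = -18050/(196 + sqrt(6))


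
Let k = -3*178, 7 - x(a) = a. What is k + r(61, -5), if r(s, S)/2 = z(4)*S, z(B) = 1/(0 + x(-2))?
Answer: -4816/9 ≈ -535.11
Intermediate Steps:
x(a) = 7 - a
k = -534
z(B) = 1/9 (z(B) = 1/(0 + (7 - 1*(-2))) = 1/(0 + (7 + 2)) = 1/(0 + 9) = 1/9)
r(s, S) = 2*S/9 (r(s, S) = 2*(S/9) = 2*S/9)
k + r(61, -5) = -534 + (2/9)*(-5) = -534 - 10/9 = -4816/9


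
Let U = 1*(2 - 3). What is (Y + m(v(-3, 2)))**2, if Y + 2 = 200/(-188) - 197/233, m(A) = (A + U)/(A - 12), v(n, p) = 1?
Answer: 1832781721/119924401 ≈ 15.283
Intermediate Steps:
U = -1 (U = 1*(-1) = -1)
m(A) = (-1 + A)/(-12 + A) (m(A) = (A - 1)/(A - 12) = (-1 + A)/(-12 + A))
Y = -42811/10951 (Y = -2 + (200/(-188) - 197/233) = -2 + (200*(-1/188) - 197*1/233) = -2 + (-50/47 - 197/233) = -2 - 20909/10951 = -42811/10951 ≈ -3.9093)
(Y + m(v(-3, 2)))**2 = (-42811/10951 + (-1 + 1)/(-12 + 1))**2 = (-42811/10951 + 0/(-11))**2 = (-42811/10951 - 1/11*0)**2 = (-42811/10951 + 0)**2 = (-42811/10951)**2 = 1832781721/119924401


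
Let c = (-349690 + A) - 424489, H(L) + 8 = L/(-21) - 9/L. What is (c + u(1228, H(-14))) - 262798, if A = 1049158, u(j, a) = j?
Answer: 13409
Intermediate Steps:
H(L) = -8 - 9/L - L/21 (H(L) = -8 + (L/(-21) - 9/L) = -8 + (L*(-1/21) - 9/L) = -8 + (-L/21 - 9/L) = -8 + (-9/L - L/21) = -8 - 9/L - L/21)
c = 274979 (c = (-349690 + 1049158) - 424489 = 699468 - 424489 = 274979)
(c + u(1228, H(-14))) - 262798 = (274979 + 1228) - 262798 = 276207 - 262798 = 13409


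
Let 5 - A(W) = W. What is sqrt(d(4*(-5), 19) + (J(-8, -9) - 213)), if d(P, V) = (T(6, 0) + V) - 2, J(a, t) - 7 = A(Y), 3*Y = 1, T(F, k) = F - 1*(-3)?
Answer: I*sqrt(1578)/3 ≈ 13.241*I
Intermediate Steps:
T(F, k) = 3 + F (T(F, k) = F + 3 = 3 + F)
Y = 1/3 (Y = (1/3)*1 = 1/3 ≈ 0.33333)
A(W) = 5 - W
J(a, t) = 35/3 (J(a, t) = 7 + (5 - 1*1/3) = 7 + (5 - 1/3) = 7 + 14/3 = 35/3)
d(P, V) = 7 + V (d(P, V) = ((3 + 6) + V) - 2 = (9 + V) - 2 = 7 + V)
sqrt(d(4*(-5), 19) + (J(-8, -9) - 213)) = sqrt((7 + 19) + (35/3 - 213)) = sqrt(26 - 604/3) = sqrt(-526/3) = I*sqrt(1578)/3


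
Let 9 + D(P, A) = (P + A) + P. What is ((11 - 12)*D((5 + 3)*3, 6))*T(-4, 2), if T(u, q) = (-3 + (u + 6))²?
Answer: -45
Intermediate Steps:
T(u, q) = (3 + u)² (T(u, q) = (-3 + (6 + u))² = (3 + u)²)
D(P, A) = -9 + A + 2*P (D(P, A) = -9 + ((P + A) + P) = -9 + ((A + P) + P) = -9 + (A + 2*P) = -9 + A + 2*P)
((11 - 12)*D((5 + 3)*3, 6))*T(-4, 2) = ((11 - 12)*(-9 + 6 + 2*((5 + 3)*3)))*(3 - 4)² = -(-9 + 6 + 2*(8*3))*(-1)² = -(-9 + 6 + 2*24)*1 = -(-9 + 6 + 48)*1 = -1*45*1 = -45*1 = -45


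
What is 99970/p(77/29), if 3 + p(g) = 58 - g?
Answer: 1449565/759 ≈ 1909.8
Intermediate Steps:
p(g) = 55 - g (p(g) = -3 + (58 - g) = 55 - g)
99970/p(77/29) = 99970/(55 - 77/29) = 99970/(1518/29) = 99970*(29/1518) = 1449565/759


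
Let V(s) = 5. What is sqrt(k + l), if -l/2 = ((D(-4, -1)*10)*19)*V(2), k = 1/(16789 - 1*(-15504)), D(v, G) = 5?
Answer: 23*I*sqrt(18727711783)/32293 ≈ 97.468*I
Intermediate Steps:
k = 1/32293 (k = 1/(16789 + 15504) = 1/32293 ≈ 3.0966e-5)
l = -9500 (l = -2*(5*10)*19*5 = -2*50*19*5 = -1900*5 = -2*4750 = -9500)
sqrt(k + l) = sqrt(1/32293 - 9500) = sqrt(-306783499/32293) = 23*I*sqrt(18727711783)/32293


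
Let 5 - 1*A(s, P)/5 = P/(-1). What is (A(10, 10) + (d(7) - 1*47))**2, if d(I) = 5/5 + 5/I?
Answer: 43264/49 ≈ 882.94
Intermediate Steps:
A(s, P) = 25 + 5*P (A(s, P) = 25 - 5*P/(-1) = 25 - 5*P*(-1) = 25 - (-5)*P = 25 + 5*P)
d(I) = 1 + 5/I (d(I) = 5*(1/5) + 5/I = 1 + 5/I)
(A(10, 10) + (d(7) - 1*47))**2 = ((25 + 5*10) + ((5 + 7)/7 - 1*47))**2 = ((25 + 50) + ((1/7)*12 - 47))**2 = (75 + (12/7 - 47))**2 = (75 - 317/7)**2 = (208/7)**2 = 43264/49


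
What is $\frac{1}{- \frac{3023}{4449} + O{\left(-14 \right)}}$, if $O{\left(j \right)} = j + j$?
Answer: $- \frac{4449}{127595} \approx -0.034868$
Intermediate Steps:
$O{\left(j \right)} = 2 j$
$\frac{1}{- \frac{3023}{4449} + O{\left(-14 \right)}} = \frac{1}{- \frac{3023}{4449} + 2 \left(-14\right)} = \frac{1}{\left(-3023\right) \frac{1}{4449} - 28} = \frac{1}{- \frac{3023}{4449} - 28} = \frac{1}{- \frac{127595}{4449}} = - \frac{4449}{127595}$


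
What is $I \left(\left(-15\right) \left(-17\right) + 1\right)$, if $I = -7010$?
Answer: $-1794560$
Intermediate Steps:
$I \left(\left(-15\right) \left(-17\right) + 1\right) = - 7010 \left(\left(-15\right) \left(-17\right) + 1\right) = - 7010 \left(255 + 1\right) = \left(-7010\right) 256 = -1794560$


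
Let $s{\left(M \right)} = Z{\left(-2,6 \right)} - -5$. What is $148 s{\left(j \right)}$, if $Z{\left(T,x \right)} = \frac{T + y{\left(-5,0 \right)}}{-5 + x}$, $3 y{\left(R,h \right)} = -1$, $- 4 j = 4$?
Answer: $\frac{1184}{3} \approx 394.67$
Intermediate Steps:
$j = -1$ ($j = \left(- \frac{1}{4}\right) 4 = -1$)
$y{\left(R,h \right)} = - \frac{1}{3}$ ($y{\left(R,h \right)} = \frac{1}{3} \left(-1\right) = - \frac{1}{3}$)
$Z{\left(T,x \right)} = \frac{- \frac{1}{3} + T}{-5 + x}$ ($Z{\left(T,x \right)} = \frac{T - \frac{1}{3}}{-5 + x} = \frac{- \frac{1}{3} + T}{-5 + x}$)
$s{\left(M \right)} = \frac{8}{3}$ ($s{\left(M \right)} = \frac{- \frac{1}{3} - 2}{-5 + 6} - -5 = 1^{-1} \left(- \frac{7}{3}\right) + 5 = 1 \left(- \frac{7}{3}\right) + 5 = - \frac{7}{3} + 5 = \frac{8}{3}$)
$148 s{\left(j \right)} = 148 \cdot \frac{8}{3} = \frac{1184}{3}$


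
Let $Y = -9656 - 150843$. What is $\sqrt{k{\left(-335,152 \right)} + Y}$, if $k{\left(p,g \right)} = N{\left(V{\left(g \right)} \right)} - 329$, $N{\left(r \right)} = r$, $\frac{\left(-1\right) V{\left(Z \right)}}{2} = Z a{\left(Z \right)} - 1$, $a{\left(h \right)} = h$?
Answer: $i \sqrt{207034} \approx 455.01 i$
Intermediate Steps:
$V{\left(Z \right)} = 2 - 2 Z^{2}$ ($V{\left(Z \right)} = - 2 \left(Z Z - 1\right) = - 2 \left(Z^{2} - 1\right) = - 2 \left(-1 + Z^{2}\right) = 2 - 2 Z^{2}$)
$Y = -160499$ ($Y = -9656 - 150843 = -160499$)
$k{\left(p,g \right)} = -327 - 2 g^{2}$ ($k{\left(p,g \right)} = \left(2 - 2 g^{2}\right) - 329 = -327 - 2 g^{2}$)
$\sqrt{k{\left(-335,152 \right)} + Y} = \sqrt{\left(-327 - 2 \cdot 152^{2}\right) - 160499} = \sqrt{\left(-327 - 46208\right) - 160499} = \sqrt{-46535 - 160499} = \sqrt{-207034} = i \sqrt{207034}$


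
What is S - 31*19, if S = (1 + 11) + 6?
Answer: -571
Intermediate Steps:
S = 18 (S = 12 + 6 = 18)
S - 31*19 = 18 - 31*19 = 18 - 589 = -571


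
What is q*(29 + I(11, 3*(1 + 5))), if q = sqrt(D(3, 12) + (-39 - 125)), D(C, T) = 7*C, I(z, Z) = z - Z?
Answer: 22*I*sqrt(143) ≈ 263.08*I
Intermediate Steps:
q = I*sqrt(143) (q = sqrt(7*3 + (-39 - 125)) = sqrt(21 - 164) = sqrt(-143) = I*sqrt(143) ≈ 11.958*I)
q*(29 + I(11, 3*(1 + 5))) = (I*sqrt(143))*(29 + (11 - 3*(1 + 5))) = (I*sqrt(143))*(29 + (11 - 3*6)) = (I*sqrt(143))*(29 + (11 - 1*18)) = (I*sqrt(143))*(29 + (11 - 18)) = (I*sqrt(143))*(29 - 7) = (I*sqrt(143))*22 = 22*I*sqrt(143)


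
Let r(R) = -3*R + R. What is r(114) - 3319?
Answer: -3547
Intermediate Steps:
r(R) = -2*R
r(114) - 3319 = -2*114 - 3319 = -228 - 3319 = -3547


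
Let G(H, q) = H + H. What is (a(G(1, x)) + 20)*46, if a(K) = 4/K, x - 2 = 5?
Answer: 1012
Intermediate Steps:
x = 7 (x = 2 + 5 = 7)
G(H, q) = 2*H
(a(G(1, x)) + 20)*46 = (4/((2*1)) + 20)*46 = (4/2 + 20)*46 = (4*(1/2) + 20)*46 = (2 + 20)*46 = 22*46 = 1012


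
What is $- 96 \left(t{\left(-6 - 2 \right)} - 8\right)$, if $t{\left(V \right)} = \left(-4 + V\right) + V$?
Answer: $2688$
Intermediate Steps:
$t{\left(V \right)} = -4 + 2 V$
$- 96 \left(t{\left(-6 - 2 \right)} - 8\right) = - 96 \left(\left(-4 + 2 \left(-6 - 2\right)\right) - 8\right) = - 96 \left(\left(-4 + 2 \left(-8\right)\right) - 8\right) = - 96 \left(\left(-4 - 16\right) - 8\right) = - 96 \left(-20 - 8\right) = \left(-96\right) \left(-28\right) = 2688$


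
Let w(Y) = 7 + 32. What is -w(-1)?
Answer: -39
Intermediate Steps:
w(Y) = 39
-w(-1) = -1*39 = -39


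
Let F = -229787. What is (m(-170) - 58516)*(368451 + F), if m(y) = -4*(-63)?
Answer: -8079119296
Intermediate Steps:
m(y) = 252
(m(-170) - 58516)*(368451 + F) = (252 - 58516)*(368451 - 229787) = -58264*138664 = -8079119296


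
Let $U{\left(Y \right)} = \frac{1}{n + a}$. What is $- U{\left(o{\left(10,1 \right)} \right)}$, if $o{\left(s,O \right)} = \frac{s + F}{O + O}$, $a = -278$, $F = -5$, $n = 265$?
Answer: $\frac{1}{13} \approx 0.076923$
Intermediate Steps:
$o{\left(s,O \right)} = \frac{-5 + s}{2 O}$ ($o{\left(s,O \right)} = \frac{s - 5}{O + O} = \frac{-5 + s}{2 O}$)
$U{\left(Y \right)} = - \frac{1}{13}$ ($U{\left(Y \right)} = \frac{1}{265 - 278} = \frac{1}{-13} = - \frac{1}{13}$)
$- U{\left(o{\left(10,1 \right)} \right)} = \left(-1\right) \left(- \frac{1}{13}\right) = \frac{1}{13}$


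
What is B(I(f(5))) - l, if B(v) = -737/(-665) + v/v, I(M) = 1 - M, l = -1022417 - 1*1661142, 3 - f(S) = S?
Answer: 1784568137/665 ≈ 2.6836e+6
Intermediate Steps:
f(S) = 3 - S
l = -2683559 (l = -1022417 - 1661142 = -2683559)
B(v) = 1402/665 (B(v) = -737*(-1/665) + 1 = 737/665 + 1 = 1402/665)
B(I(f(5))) - l = 1402/665 - 1*(-2683559) = 1402/665 + 2683559 = 1784568137/665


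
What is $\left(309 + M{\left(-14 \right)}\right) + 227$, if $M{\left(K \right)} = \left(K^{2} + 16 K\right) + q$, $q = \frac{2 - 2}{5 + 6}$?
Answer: $508$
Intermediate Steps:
$q = 0$ ($q = \frac{0}{11} = 0 \cdot \frac{1}{11} = 0$)
$M{\left(K \right)} = K^{2} + 16 K$ ($M{\left(K \right)} = \left(K^{2} + 16 K\right) + 0 = K^{2} + 16 K$)
$\left(309 + M{\left(-14 \right)}\right) + 227 = \left(309 - 14 \left(16 - 14\right)\right) + 227 = \left(309 - 28\right) + 227 = 281 + 227 = 508$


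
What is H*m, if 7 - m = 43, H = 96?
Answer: -3456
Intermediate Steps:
m = -36 (m = 7 - 1*43 = 7 - 43 = -36)
H*m = 96*(-36) = -3456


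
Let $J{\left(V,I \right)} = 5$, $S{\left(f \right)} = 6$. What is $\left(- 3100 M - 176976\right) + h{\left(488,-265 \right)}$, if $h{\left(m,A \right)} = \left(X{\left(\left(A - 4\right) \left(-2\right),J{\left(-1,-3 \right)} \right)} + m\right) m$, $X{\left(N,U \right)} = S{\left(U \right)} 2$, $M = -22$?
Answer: $135224$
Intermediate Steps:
$X{\left(N,U \right)} = 12$ ($X{\left(N,U \right)} = 6 \cdot 2 = 12$)
$h{\left(m,A \right)} = m \left(12 + m\right)$ ($h{\left(m,A \right)} = \left(12 + m\right) m = m \left(12 + m\right)$)
$\left(- 3100 M - 176976\right) + h{\left(488,-265 \right)} = \left(\left(-3100\right) \left(-22\right) - 176976\right) + 488 \left(12 + 488\right) = \left(68200 - 176976\right) + 488 \cdot 500 = -108776 + 244000 = 135224$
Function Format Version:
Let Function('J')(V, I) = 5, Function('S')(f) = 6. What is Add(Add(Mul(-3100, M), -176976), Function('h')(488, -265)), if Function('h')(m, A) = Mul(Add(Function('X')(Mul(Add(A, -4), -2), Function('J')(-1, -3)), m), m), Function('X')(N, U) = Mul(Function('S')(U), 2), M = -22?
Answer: 135224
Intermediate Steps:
Function('X')(N, U) = 12 (Function('X')(N, U) = Mul(6, 2) = 12)
Function('h')(m, A) = Mul(m, Add(12, m)) (Function('h')(m, A) = Mul(Add(12, m), m) = Mul(m, Add(12, m)))
Add(Add(Mul(-3100, M), -176976), Function('h')(488, -265)) = Add(Add(Mul(-3100, -22), -176976), Mul(488, Add(12, 488))) = Add(Add(68200, -176976), Mul(488, 500)) = Add(-108776, 244000) = 135224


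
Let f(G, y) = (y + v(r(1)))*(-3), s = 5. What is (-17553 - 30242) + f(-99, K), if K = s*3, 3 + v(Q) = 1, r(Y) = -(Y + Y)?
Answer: -47834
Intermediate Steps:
r(Y) = -2*Y
v(Q) = -2 (v(Q) = -3 + 1 = -2)
K = 15 (K = 5*3 = 15)
f(G, y) = 6 - 3*y (f(G, y) = (y - 2)*(-3) = (-2 + y)*(-3) = 6 - 3*y)
(-17553 - 30242) + f(-99, K) = (-17553 - 30242) + (6 - 3*15) = -47795 + (6 - 45) = -47795 - 39 = -47834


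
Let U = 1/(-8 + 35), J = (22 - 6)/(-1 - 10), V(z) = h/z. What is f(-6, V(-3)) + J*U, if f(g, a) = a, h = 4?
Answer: -412/297 ≈ -1.3872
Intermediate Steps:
V(z) = 4/z
J = -16/11 (J = 16/(-11) = 16*(-1/11) = -16/11 ≈ -1.4545)
U = 1/27 ≈ 0.037037
f(-6, V(-3)) + J*U = 4/(-3) - 16/11*1/27 = 4*(-⅓) - 16/297 = -4/3 - 16/297 = -412/297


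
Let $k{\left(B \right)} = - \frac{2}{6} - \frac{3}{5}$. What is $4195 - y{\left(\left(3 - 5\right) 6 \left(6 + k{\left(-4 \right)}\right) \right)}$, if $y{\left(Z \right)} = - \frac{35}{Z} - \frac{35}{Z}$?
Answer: $\frac{637465}{152} \approx 4193.9$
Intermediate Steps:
$k{\left(B \right)} = - \frac{14}{15}$ ($k{\left(B \right)} = \left(-2\right) \frac{1}{6} - \frac{3}{5} = - \frac{1}{3} - \frac{3}{5} = - \frac{14}{15}$)
$y{\left(Z \right)} = - \frac{70}{Z}$
$4195 - y{\left(\left(3 - 5\right) 6 \left(6 + k{\left(-4 \right)}\right) \right)} = 4195 - - \frac{70}{\left(3 - 5\right) 6 \left(6 - \frac{14}{15}\right)} = 4195 - - \frac{70}{\left(-2\right) 6 \cdot \frac{76}{15}} = 4195 - - \frac{70}{\left(-12\right) \frac{76}{15}} = 4195 - - \frac{70}{- \frac{304}{5}} = 4195 - \left(-70\right) \left(- \frac{5}{304}\right) = 4195 - \frac{175}{152} = \frac{637465}{152}$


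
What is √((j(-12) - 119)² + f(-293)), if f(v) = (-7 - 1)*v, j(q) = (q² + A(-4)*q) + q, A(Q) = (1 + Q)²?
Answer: √11369 ≈ 106.63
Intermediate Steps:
j(q) = q² + 10*q (j(q) = (q² + (1 - 4)²*q) + q = (q² + (-3)²*q) + q = (q² + 9*q) + q = q² + 10*q)
f(v) = -8*v
√((j(-12) - 119)² + f(-293)) = √((-12*(10 - 12) - 119)² - 8*(-293)) = √((-12*(-2) - 119)² + 2344) = √((24 - 119)² + 2344) = √((-95)² + 2344) = √(9025 + 2344) = √11369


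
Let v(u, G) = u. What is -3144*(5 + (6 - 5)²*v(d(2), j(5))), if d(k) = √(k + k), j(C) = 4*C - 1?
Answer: -22008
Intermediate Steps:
j(C) = -1 + 4*C
d(k) = √2*√k (d(k) = √(2*k) = √2*√k)
-3144*(5 + (6 - 5)²*v(d(2), j(5))) = -3144*(5 + (6 - 5)²*(√2*√2)) = -3144*(5 + 1²*2) = -3144*(5 + 1*2) = -3144*(5 + 2) = -3144*7 = -22008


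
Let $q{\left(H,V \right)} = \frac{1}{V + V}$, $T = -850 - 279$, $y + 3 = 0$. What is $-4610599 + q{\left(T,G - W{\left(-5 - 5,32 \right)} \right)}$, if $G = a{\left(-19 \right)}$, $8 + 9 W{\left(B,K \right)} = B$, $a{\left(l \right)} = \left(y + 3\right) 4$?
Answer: $- \frac{18442395}{4} \approx -4.6106 \cdot 10^{6}$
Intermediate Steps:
$y = -3$ ($y = -3 + 0 = -3$)
$a{\left(l \right)} = 0$ ($a{\left(l \right)} = \left(-3 + 3\right) 4 = 0 \cdot 4 = 0$)
$W{\left(B,K \right)} = - \frac{8}{9} + \frac{B}{9}$
$G = 0$
$T = -1129$
$q{\left(H,V \right)} = \frac{1}{2 V}$
$-4610599 + q{\left(T,G - W{\left(-5 - 5,32 \right)} \right)} = -4610599 + \frac{1}{2 \left(0 - \left(- \frac{8}{9} + \frac{-5 - 5}{9}\right)\right)} = -4610599 + \frac{1}{2 \left(0 - \left(- \frac{8}{9} + \frac{1}{9} \left(-10\right)\right)\right)} = -4610599 + \frac{1}{2 \left(0 - \left(- \frac{8}{9} - \frac{10}{9}\right)\right)} = -4610599 + \frac{1}{2 \left(0 - -2\right)} = -4610599 + \frac{1}{2 \left(0 + 2\right)} = -4610599 + \frac{1}{2 \cdot 2} = -4610599 + \frac{1}{2} \cdot \frac{1}{2} = -4610599 + \frac{1}{4} = - \frac{18442395}{4}$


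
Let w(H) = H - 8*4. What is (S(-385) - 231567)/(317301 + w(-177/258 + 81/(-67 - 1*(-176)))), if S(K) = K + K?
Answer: -2177927038/2974080141 ≈ -0.73230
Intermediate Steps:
w(H) = -32 + H (w(H) = H - 32 = -32 + H)
S(K) = 2*K
(S(-385) - 231567)/(317301 + w(-177/258 + 81/(-67 - 1*(-176)))) = (2*(-385) - 231567)/(317301 + (-32 + (-177/258 + 81/(-67 - 1*(-176))))) = (-770 - 231567)/(317301 + (-32 + (-177*1/258 + 81/(-67 + 176)))) = -232337/(317301 + (-32 + (-59/86 + 81/109))) = -232337/(317301 + (-32 + 535/9374)) = -232337/(317301 - 299433/9374) = -232337/2974080141/9374 = -232337*9374/2974080141 = -2177927038/2974080141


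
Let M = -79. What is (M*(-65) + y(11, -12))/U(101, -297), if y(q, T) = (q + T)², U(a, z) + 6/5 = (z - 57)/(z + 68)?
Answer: 490060/33 ≈ 14850.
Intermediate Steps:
U(a, z) = -6/5 + (-57 + z)/(68 + z) (U(a, z) = -6/5 + (z - 57)/(z + 68) = -6/5 + (-57 + z)/(68 + z))
y(q, T) = (T + q)²
(M*(-65) + y(11, -12))/U(101, -297) = (-79*(-65) + (-12 + 11)²)/(((-693 - 1*(-297))/(5*(68 - 297)))) = (5135 + (-1)²)/(((⅕)*(-693 + 297)/(-229))) = (5135 + 1)/(((⅕)*(-1/229)*(-396))) = 5136/(396/1145) = 5136*(1145/396) = 490060/33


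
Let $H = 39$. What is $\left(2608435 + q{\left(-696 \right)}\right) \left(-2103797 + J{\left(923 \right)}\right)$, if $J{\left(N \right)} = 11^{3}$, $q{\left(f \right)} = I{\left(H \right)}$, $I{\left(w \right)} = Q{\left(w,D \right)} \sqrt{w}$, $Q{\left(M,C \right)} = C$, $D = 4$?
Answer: $-5484145900710 - 8409864 \sqrt{39} \approx -5.4842 \cdot 10^{12}$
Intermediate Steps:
$I{\left(w \right)} = 4 \sqrt{w}$
$q{\left(f \right)} = 4 \sqrt{39}$
$J{\left(N \right)} = 1331$
$\left(2608435 + q{\left(-696 \right)}\right) \left(-2103797 + J{\left(923 \right)}\right) = \left(2608435 + 4 \sqrt{39}\right) \left(-2103797 + 1331\right) = \left(2608435 + 4 \sqrt{39}\right) \left(-2102466\right) = -5484145900710 - 8409864 \sqrt{39}$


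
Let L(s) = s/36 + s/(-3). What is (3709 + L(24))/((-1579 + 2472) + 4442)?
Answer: 2221/3201 ≈ 0.69385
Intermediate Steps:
L(s) = -11*s/36 (L(s) = s*(1/36) + s*(-⅓) = s/36 - s/3 = -11*s/36)
(3709 + L(24))/((-1579 + 2472) + 4442) = (3709 - 11/36*24)/((-1579 + 2472) + 4442) = (3709 - 22/3)/(893 + 4442) = (11105/3)/5335 = (11105/3)*(1/5335) = 2221/3201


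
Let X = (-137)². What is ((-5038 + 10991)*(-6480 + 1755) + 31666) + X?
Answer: -28077490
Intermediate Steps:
X = 18769
((-5038 + 10991)*(-6480 + 1755) + 31666) + X = ((-5038 + 10991)*(-6480 + 1755) + 31666) + 18769 = (5953*(-4725) + 31666) + 18769 = (-28127925 + 31666) + 18769 = -28096259 + 18769 = -28077490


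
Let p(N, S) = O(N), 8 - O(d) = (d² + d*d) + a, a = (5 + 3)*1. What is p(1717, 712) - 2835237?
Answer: -8731415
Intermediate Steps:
a = 8 (a = 8*1 = 8)
O(d) = -2*d² (O(d) = 8 - ((d² + d*d) + 8) = 8 - ((d² + d²) + 8) = 8 - (2*d² + 8) = 8 - (8 + 2*d²) = 8 + (-8 - 2*d²) = -2*d²)
p(N, S) = -2*N²
p(1717, 712) - 2835237 = -2*1717² - 2835237 = -2*2948089 - 2835237 = -5896178 - 2835237 = -8731415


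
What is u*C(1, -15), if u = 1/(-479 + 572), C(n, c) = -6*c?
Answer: 30/31 ≈ 0.96774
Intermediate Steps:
u = 1/93 ≈ 0.010753
u*C(1, -15) = (-6*(-15))/93 = (1/93)*90 = 30/31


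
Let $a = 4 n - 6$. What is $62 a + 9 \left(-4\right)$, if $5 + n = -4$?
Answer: $-2640$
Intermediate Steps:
$n = -9$ ($n = -5 - 4 = -9$)
$a = -42$ ($a = 4 \left(-9\right) - 6 = -36 - 6 = -42$)
$62 a + 9 \left(-4\right) = 62 \left(-42\right) + 9 \left(-4\right) = -2604 - 36 = -2640$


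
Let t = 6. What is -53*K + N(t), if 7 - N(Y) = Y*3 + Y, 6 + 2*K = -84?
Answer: 2368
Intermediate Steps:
K = -45 (K = -3 + (1/2)*(-84) = -3 - 42 = -45)
N(Y) = 7 - 4*Y (N(Y) = 7 - (Y*3 + Y) = 7 - (3*Y + Y) = 7 - 4*Y)
-53*K + N(t) = -53*(-45) + (7 - 4*6) = 2385 + (7 - 24) = 2385 - 17 = 2368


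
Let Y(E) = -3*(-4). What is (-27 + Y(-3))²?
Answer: 225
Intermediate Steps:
Y(E) = 12
(-27 + Y(-3))² = (-27 + 12)² = (-15)² = 225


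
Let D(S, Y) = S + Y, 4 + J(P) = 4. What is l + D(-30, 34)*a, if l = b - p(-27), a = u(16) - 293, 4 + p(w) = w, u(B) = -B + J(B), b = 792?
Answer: -413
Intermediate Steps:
J(P) = 0 (J(P) = -4 + 4 = 0)
u(B) = -B (u(B) = -B + 0 = -B)
p(w) = -4 + w
a = -309 (a = -1*16 - 293 = -16 - 293 = -309)
l = 823 (l = 792 - (-4 - 27) = 792 - 1*(-31) = 792 + 31 = 823)
l + D(-30, 34)*a = 823 + (-30 + 34)*(-309) = 823 + 4*(-309) = 823 - 1236 = -413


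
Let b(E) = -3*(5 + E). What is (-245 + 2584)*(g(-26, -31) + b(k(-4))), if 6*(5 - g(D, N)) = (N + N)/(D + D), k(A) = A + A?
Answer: 5035867/156 ≈ 32281.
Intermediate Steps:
k(A) = 2*A
b(E) = -15 - 3*E
g(D, N) = 5 - N/(6*D) (g(D, N) = 5 - (N + N)/(6*(D + D)) = 5 - 2*N/(6*(2*D)) = 5 - 2*N*1/(2*D)/6 = 5 - N/(6*D))
(-245 + 2584)*(g(-26, -31) + b(k(-4))) = (-245 + 2584)*((5 - ⅙*(-31)/(-26)) + (-15 - 6*(-4))) = 2339*((5 - ⅙*(-31)*(-1/26)) + (-15 - 3*(-8))) = 2339*((5 - 31/156) + (-15 + 24)) = 2339*(749/156 + 9) = 2339*(2153/156) = 5035867/156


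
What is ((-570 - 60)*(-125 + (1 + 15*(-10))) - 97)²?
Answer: 29764185529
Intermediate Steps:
((-570 - 60)*(-125 + (1 + 15*(-10))) - 97)² = (-630*(-125 + (1 - 150)) - 97)² = (-630*(-125 - 149) - 97)² = (-630*(-274) - 97)² = (172620 - 97)² = 172523² = 29764185529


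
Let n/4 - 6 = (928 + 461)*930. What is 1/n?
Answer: 1/5167104 ≈ 1.9353e-7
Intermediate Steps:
n = 5167104 (n = 24 + 4*((928 + 461)*930) = 24 + 4*(1389*930) = 24 + 4*1291770 = 24 + 5167080 = 5167104)
1/n = 1/5167104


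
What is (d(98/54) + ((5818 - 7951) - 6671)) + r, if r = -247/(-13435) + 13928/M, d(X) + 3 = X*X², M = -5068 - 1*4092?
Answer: -533054618272412/60557013045 ≈ -8802.5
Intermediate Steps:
M = -9160 (M = -5068 - 4092 = -9160)
d(X) = -3 + X³ (d(X) = -3 + X*X² = -3 + X³)
r = -4621504/3076615 (r = -247/(-13435) + 13928/(-9160) = -247*(-1/13435) + 13928*(-1/9160) = 247/13435 - 1741/1145 = -4621504/3076615 ≈ -1.5021)
(d(98/54) + ((5818 - 7951) - 6671)) + r = ((-3 + (98/54)³) + ((5818 - 7951) - 6671)) - 4621504/3076615 = ((-3 + (98*(1/54))³) + (-2133 - 6671)) - 4621504/3076615 = ((-3 + (49/27)³) - 8804) - 4621504/3076615 = ((-3 + 117649/19683) - 8804) - 4621504/3076615 = (58600/19683 - 8804) - 4621504/3076615 = -173230532/19683 - 4621504/3076615 = -533054618272412/60557013045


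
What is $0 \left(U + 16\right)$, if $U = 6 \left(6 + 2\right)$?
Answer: $0$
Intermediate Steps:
$U = 48$ ($U = 6 \cdot 8 = 48$)
$0 \left(U + 16\right) = 0 \left(48 + 16\right) = 0 \cdot 64 = 0$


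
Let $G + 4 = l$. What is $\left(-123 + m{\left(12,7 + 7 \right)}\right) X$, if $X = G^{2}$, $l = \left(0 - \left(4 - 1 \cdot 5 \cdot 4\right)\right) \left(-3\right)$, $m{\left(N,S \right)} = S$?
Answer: $-294736$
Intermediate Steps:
$l = -48$ ($l = \left(0 + \left(-4 + 5 \cdot 4\right)\right) \left(-3\right) = \left(0 + \left(-4 + 20\right)\right) \left(-3\right) = \left(0 + 16\right) \left(-3\right) = 16 \left(-3\right) = -48$)
$G = -52$ ($G = -4 - 48 = -52$)
$X = 2704$ ($X = \left(-52\right)^{2} = 2704$)
$\left(-123 + m{\left(12,7 + 7 \right)}\right) X = \left(-123 + \left(7 + 7\right)\right) 2704 = \left(-123 + 14\right) 2704 = \left(-109\right) 2704 = -294736$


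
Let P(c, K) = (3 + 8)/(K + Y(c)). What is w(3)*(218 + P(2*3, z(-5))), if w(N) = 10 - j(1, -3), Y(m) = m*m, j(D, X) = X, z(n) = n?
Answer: 87997/31 ≈ 2838.6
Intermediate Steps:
Y(m) = m**2
w(N) = 13 (w(N) = 10 - 1*(-3) = 10 + 3 = 13)
P(c, K) = 11/(K + c**2) (P(c, K) = (3 + 8)/(K + c**2) = 11/(K + c**2))
w(3)*(218 + P(2*3, z(-5))) = 13*(218 + 11/(-5 + (2*3)**2)) = 13*(218 + 11/(-5 + 6**2)) = 13*(218 + 11/(-5 + 36)) = 13*(218 + 11/31) = 13*(6769/31) = 87997/31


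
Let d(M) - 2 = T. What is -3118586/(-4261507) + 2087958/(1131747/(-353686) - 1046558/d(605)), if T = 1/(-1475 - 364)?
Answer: -3149603959326840301082/966957768652092630819 ≈ -3.2572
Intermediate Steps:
T = -1/1839 (T = 1/(-1839) = -1/1839 ≈ -0.00054377)
d(M) = 3677/1839 (d(M) = 2 - 1/1839 = 3677/1839)
-3118586/(-4261507) + 2087958/(1131747/(-353686) - 1046558/d(605)) = -3118586/(-4261507) + 2087958/(1131747/(-353686) - 1046558/3677/1839) = -3118586*(-1/4261507) + 2087958/(1131747*(-1/353686) - 1046558*1839/3677) = 3118586/4261507 + 2087958/(-1131747/353686 - 1924620162/3677) = 3118586/4261507 + 2087958/(-680715368050851/1300503422) = 3118586/4261507 + 2087958*(-1300503422/680715368050851) = 3118586/4261507 - 905132174664092/226905122683617 = -3149603959326840301082/966957768652092630819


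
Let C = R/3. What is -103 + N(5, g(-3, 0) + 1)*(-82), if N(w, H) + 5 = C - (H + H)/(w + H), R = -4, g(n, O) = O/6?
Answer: 1331/3 ≈ 443.67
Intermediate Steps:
g(n, O) = O/6 (g(n, O) = O*(1/6) = O/6)
C = -4/3 ≈ -1.3333
N(w, H) = -19/3 - 2*H/(H + w) (N(w, H) = -5 + (-4/3 - (H + H)/(w + H)) = -5 + (-4/3 - 2*H/(H + w)) = -19/3 - 2*H/(H + w))
-103 + N(5, g(-3, 0) + 1)*(-82) = -103 + ((-25*((1/6)*0 + 1) - 19*5)/(3*(((1/6)*0 + 1) + 5)))*(-82) = -103 + ((-25*(0 + 1) - 95)/(3*((0 + 1) + 5)))*(-82) = -103 + ((-25*1 - 95)/(3*(1 + 5)))*(-82) = -103 + ((1/3)*(-25 - 95)/6)*(-82) = -103 + ((1/3)*(1/6)*(-120))*(-82) = -103 - 20/3*(-82) = -103 + 1640/3 = 1331/3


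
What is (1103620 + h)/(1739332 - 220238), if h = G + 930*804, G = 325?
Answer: 1851665/1519094 ≈ 1.2189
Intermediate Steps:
h = 748045 (h = 325 + 930*804 = 325 + 747720 = 748045)
(1103620 + h)/(1739332 - 220238) = (1103620 + 748045)/(1739332 - 220238) = 1851665/1519094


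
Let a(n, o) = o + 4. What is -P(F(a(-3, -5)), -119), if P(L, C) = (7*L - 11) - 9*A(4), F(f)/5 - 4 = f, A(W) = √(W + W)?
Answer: -94 + 18*√2 ≈ -68.544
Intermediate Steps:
A(W) = √2*√W (A(W) = √(2*W) = √2*√W)
a(n, o) = 4 + o
F(f) = 20 + 5*f
P(L, C) = -11 - 18*√2 + 7*L (P(L, C) = (7*L - 11) - 9*√2*√4 = (-11 + 7*L) - 9*√2*2 = (-11 + 7*L) - 18*√2 = -11 - 18*√2 + 7*L)
-P(F(a(-3, -5)), -119) = -(-11 - 18*√2 + 7*(20 + 5*(4 - 5))) = -(-11 - 18*√2 + 7*(20 + 5*(-1))) = -(-11 - 18*√2 + 7*(20 - 5)) = -(-11 - 18*√2 + 7*15) = -(-11 - 18*√2 + 105) = -(94 - 18*√2) = -94 + 18*√2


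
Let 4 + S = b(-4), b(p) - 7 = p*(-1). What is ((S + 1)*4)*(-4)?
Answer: -128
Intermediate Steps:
b(p) = 7 - p (b(p) = 7 + p*(-1) = 7 - p)
S = 7 (S = -4 + (7 - 1*(-4)) = -4 + (7 + 4) = -4 + 11 = 7)
((S + 1)*4)*(-4) = ((7 + 1)*4)*(-4) = (8*4)*(-4) = 32*(-4) = -128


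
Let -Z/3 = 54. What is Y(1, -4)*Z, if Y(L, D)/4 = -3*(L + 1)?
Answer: 3888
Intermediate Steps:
Z = -162 (Z = -3*54 = -162)
Y(L, D) = -12 - 12*L (Y(L, D) = 4*(-3*(L + 1)) = 4*(-3*(1 + L)) = 4*(-3 - 3*L) = -12 - 12*L)
Y(1, -4)*Z = (-12 - 12*1)*(-162) = (-12 - 12)*(-162) = -24*(-162) = 3888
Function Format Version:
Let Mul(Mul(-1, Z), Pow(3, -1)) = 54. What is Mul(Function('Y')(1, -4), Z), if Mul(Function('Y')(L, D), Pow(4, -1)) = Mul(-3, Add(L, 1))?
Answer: 3888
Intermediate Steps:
Z = -162 (Z = Mul(-3, 54) = -162)
Function('Y')(L, D) = Add(-12, Mul(-12, L)) (Function('Y')(L, D) = Mul(4, Mul(-3, Add(L, 1))) = Mul(4, Mul(-3, Add(1, L))) = Mul(4, Add(-3, Mul(-3, L))) = Add(-12, Mul(-12, L)))
Mul(Function('Y')(1, -4), Z) = Mul(Add(-12, Mul(-12, 1)), -162) = Mul(Add(-12, -12), -162) = Mul(-24, -162) = 3888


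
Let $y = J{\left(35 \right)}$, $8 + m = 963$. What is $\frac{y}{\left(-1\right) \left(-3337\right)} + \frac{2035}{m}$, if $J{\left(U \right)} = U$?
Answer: $\frac{1364844}{637367} \approx 2.1414$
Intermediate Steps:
$m = 955$ ($m = -8 + 963 = 955$)
$y = 35$
$\frac{y}{\left(-1\right) \left(-3337\right)} + \frac{2035}{m} = \frac{35}{\left(-1\right) \left(-3337\right)} + \frac{2035}{955} = \frac{35}{3337} + 2035 \cdot \frac{1}{955} = 35 \cdot \frac{1}{3337} + \frac{407}{191} = \frac{35}{3337} + \frac{407}{191} = \frac{1364844}{637367}$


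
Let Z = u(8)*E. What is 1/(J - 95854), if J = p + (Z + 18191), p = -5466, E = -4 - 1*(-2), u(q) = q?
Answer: -1/83145 ≈ -1.2027e-5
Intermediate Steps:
E = -2 (E = -4 + 2 = -2)
Z = -16 (Z = 8*(-2) = -16)
J = 12709 (J = -5466 + (-16 + 18191) = -5466 + 18175 = 12709)
1/(J - 95854) = 1/(12709 - 95854) = 1/(-83145) = -1/83145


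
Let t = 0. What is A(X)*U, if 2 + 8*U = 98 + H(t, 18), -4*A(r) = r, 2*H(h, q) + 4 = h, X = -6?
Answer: 141/8 ≈ 17.625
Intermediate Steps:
H(h, q) = -2 + h/2
A(r) = -r/4
U = 47/4 (U = -¼ + (98 + (-2 + (½)*0))/8 = -¼ + (98 + (-2 + 0))/8 = -¼ + (98 - 2)/8 = -¼ + (⅛)*96 = -¼ + 12 = 47/4 ≈ 11.750)
A(X)*U = -¼*(-6)*(47/4) = (3/2)*(47/4) = 141/8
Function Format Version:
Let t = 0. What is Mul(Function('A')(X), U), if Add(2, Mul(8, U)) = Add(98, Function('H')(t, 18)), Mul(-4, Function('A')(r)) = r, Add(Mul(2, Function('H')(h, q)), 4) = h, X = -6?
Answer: Rational(141, 8) ≈ 17.625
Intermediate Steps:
Function('H')(h, q) = Add(-2, Mul(Rational(1, 2), h))
Function('A')(r) = Mul(Rational(-1, 4), r)
U = Rational(47, 4) (U = Add(Rational(-1, 4), Mul(Rational(1, 8), Add(98, Add(-2, Mul(Rational(1, 2), 0))))) = Add(Rational(-1, 4), Mul(Rational(1, 8), Add(98, Add(-2, 0)))) = Add(Rational(-1, 4), Mul(Rational(1, 8), Add(98, -2))) = Add(Rational(-1, 4), Mul(Rational(1, 8), 96)) = Add(Rational(-1, 4), 12) = Rational(47, 4) ≈ 11.750)
Mul(Function('A')(X), U) = Mul(Mul(Rational(-1, 4), -6), Rational(47, 4)) = Mul(Rational(3, 2), Rational(47, 4)) = Rational(141, 8)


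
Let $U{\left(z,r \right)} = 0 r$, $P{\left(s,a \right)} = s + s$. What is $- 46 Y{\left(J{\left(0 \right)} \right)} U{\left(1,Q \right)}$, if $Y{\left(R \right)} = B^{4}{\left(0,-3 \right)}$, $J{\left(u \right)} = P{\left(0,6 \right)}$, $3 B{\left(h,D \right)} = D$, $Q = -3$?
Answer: $0$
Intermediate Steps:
$B{\left(h,D \right)} = \frac{D}{3}$
$P{\left(s,a \right)} = 2 s$
$U{\left(z,r \right)} = 0$
$J{\left(u \right)} = 0$ ($J{\left(u \right)} = 2 \cdot 0 = 0$)
$Y{\left(R \right)} = 1$ ($Y{\left(R \right)} = \left(\frac{1}{3} \left(-3\right)\right)^{4} = \left(-1\right)^{4} = 1$)
$- 46 Y{\left(J{\left(0 \right)} \right)} U{\left(1,Q \right)} = \left(-46\right) 1 \cdot 0 = \left(-46\right) 0 = 0$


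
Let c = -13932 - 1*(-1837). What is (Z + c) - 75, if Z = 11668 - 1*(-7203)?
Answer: 6701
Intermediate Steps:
c = -12095 (c = -13932 + 1837 = -12095)
Z = 18871 (Z = 11668 + 7203 = 18871)
(Z + c) - 75 = (18871 - 12095) - 75 = 6776 - 75 = 6701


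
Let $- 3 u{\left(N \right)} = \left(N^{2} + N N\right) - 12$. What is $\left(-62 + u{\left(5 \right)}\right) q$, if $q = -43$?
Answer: $\frac{9632}{3} \approx 3210.7$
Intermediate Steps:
$u{\left(N \right)} = 4 - \frac{2 N^{2}}{3}$ ($u{\left(N \right)} = - \frac{\left(N^{2} + N N\right) - 12}{3} = - \frac{\left(N^{2} + N^{2}\right) - 12}{3} = - \frac{2 N^{2} - 12}{3} = - \frac{-12 + 2 N^{2}}{3} = 4 - \frac{2 N^{2}}{3}$)
$\left(-62 + u{\left(5 \right)}\right) q = \left(-62 + \left(4 - \frac{2 \cdot 5^{2}}{3}\right)\right) \left(-43\right) = \left(-62 + \left(4 - \frac{50}{3}\right)\right) \left(-43\right) = \left(-62 - \frac{38}{3}\right) \left(-43\right) = \left(- \frac{224}{3}\right) \left(-43\right) = \frac{9632}{3}$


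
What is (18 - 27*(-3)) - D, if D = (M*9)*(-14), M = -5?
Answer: -531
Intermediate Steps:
D = 630 (D = -5*9*(-14) = -45*(-14) = 630)
(18 - 27*(-3)) - D = (18 - 27*(-3)) - 1*630 = (18 + 81) - 630 = 99 - 630 = -531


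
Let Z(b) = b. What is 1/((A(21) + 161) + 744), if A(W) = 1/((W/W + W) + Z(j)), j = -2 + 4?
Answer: 24/21721 ≈ 0.0011049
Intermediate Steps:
j = 2
A(W) = 1/(3 + W) (A(W) = 1/((W/W + W) + 2) = 1/((1 + W) + 2) = 1/(3 + W))
1/((A(21) + 161) + 744) = 1/((1/(3 + 21) + 161) + 744) = 1/((1/24 + 161) + 744) = 1/(3865/24 + 744) = 1/(21721/24) = 24/21721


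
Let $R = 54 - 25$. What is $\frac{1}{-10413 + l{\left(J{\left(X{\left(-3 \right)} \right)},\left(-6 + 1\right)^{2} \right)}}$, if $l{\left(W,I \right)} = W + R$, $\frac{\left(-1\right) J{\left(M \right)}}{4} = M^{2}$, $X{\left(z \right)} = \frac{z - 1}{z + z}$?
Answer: $- \frac{9}{93472} \approx -9.6285 \cdot 10^{-5}$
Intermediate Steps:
$R = 29$ ($R = 54 - 25 = 29$)
$X{\left(z \right)} = \frac{-1 + z}{2 z}$
$J{\left(M \right)} = - 4 M^{2}$
$l{\left(W,I \right)} = 29 + W$ ($l{\left(W,I \right)} = W + 29 = 29 + W$)
$\frac{1}{-10413 + l{\left(J{\left(X{\left(-3 \right)} \right)},\left(-6 + 1\right)^{2} \right)}} = \frac{1}{-10413 + \left(29 - 4 \left(\frac{-1 - 3}{2 \left(-3\right)}\right)^{2}\right)} = \frac{1}{-10413 + \left(29 - 4 \left(\frac{1}{2} \left(- \frac{1}{3}\right) \left(-4\right)\right)^{2}\right)} = \frac{1}{-10413 + \left(29 - 4 \left(\frac{2}{3}\right)^{2}\right)} = \frac{1}{-10413 + \left(29 - \frac{16}{9}\right)} = \frac{1}{-10413 + \frac{245}{9}} = \frac{1}{- \frac{93472}{9}} = - \frac{9}{93472}$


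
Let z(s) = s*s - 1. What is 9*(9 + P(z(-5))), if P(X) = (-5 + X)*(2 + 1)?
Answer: 594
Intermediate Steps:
z(s) = -1 + s**2 (z(s) = s**2 - 1 = -1 + s**2)
P(X) = -15 + 3*X (P(X) = (-5 + X)*3 = -15 + 3*X)
9*(9 + P(z(-5))) = 9*(9 + (-15 + 3*(-1 + (-5)**2))) = 9*(9 + (-15 + 3*(-1 + 25))) = 9*(9 + (-15 + 3*24)) = 9*(9 + (-15 + 72)) = 9*(9 + 57) = 9*66 = 594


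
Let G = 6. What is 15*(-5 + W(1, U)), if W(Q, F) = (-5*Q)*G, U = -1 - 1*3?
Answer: -525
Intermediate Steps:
U = -4 (U = -1 - 3 = -4)
W(Q, F) = -30*Q (W(Q, F) = -5*Q*6 = -30*Q)
15*(-5 + W(1, U)) = 15*(-5 - 30*1) = 15*(-5 - 30) = 15*(-35) = -525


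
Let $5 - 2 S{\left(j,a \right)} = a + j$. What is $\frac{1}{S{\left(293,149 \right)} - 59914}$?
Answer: $- \frac{2}{120265} \approx -1.663 \cdot 10^{-5}$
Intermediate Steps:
$S{\left(j,a \right)} = \frac{5}{2} - \frac{a}{2} - \frac{j}{2}$ ($S{\left(j,a \right)} = \frac{5}{2} - \frac{a + j}{2} = \frac{5}{2} - \left(\frac{a}{2} + \frac{j}{2}\right) = \frac{5}{2} - \frac{a}{2} - \frac{j}{2}$)
$\frac{1}{S{\left(293,149 \right)} - 59914} = \frac{1}{\left(\frac{5}{2} - \frac{149}{2} - \frac{293}{2}\right) - 59914} = \frac{1}{- \frac{437}{2} - 59914} = \frac{1}{- \frac{120265}{2}} = - \frac{2}{120265}$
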